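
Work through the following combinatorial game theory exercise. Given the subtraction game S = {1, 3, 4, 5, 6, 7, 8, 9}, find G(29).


The subtraction set is S = {1, 3, 4, 5, 6, 7, 8, 9}.
G(k) = mex{ G(k - s) : s in S, s <= k }. We compute iteratively: G(0) = 0.
G(1) = mex({0}) = 1
G(2) = mex({1}) = 0
G(3) = mex({0}) = 1
G(4) = mex({0, 1}) = 2
G(5) = mex({0, 1, 2}) = 3
G(6) = mex({0, 1, 3}) = 2
G(7) = mex({0, 1, 2}) = 3
G(8) = mex({0, 1, 2, 3}) = 4
G(9) = mex({0, 1, 2, 3, 4}) = 5
G(10) = mex({0, 1, 2, 3, 5}) = 4
G(11) = mex({0, 1, 2, 3, 4}) = 5
G(12) = mex({1, 2, 3, 4, 5}) = 0
G(13) = mex({0, 2, 3, 4, 5}) = 1
G(14) = mex({1, 2, 3, 4, 5}) = 0
G(15) = mex({0, 2, 3, 4, 5}) = 1
G(16) = mex({0, 1, 3, 4, 5}) = 2
G(17) = mex({0, 1, 2, 4, 5}) = 3
G(18) = mex({0, 1, 3, 4, 5}) = 2
G(19) = mex({0, 1, 2, 4, 5}) = 3
G(20) = mex({0, 1, 2, 3, 5}) = 4
Observe that G(12)..G(20) = 0, 1, 0, 1, 2, 3, 2, 3, 4 repeats G(0)..G(8) = 0, 1, 0, 1, 2, 3, 2, 3, 4.
For k >= max(S) = 9, G(k) is determined by the previous 9 values G(k-9)..G(k-1); a window of 9 consecutive values has recurred shifted by 12, so by induction G(k + 12) = G(k) for all k >= 0: the sequence is periodic from the start with period 12.
One period: G(0..11) = 0, 1, 0, 1, 2, 3, 2, 3, 4, 5, 4, 5.
29 mod 12 = 5, so G(29) = G(5) = 3.

3


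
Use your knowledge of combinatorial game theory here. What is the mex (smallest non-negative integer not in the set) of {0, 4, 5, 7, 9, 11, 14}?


Set = {0, 4, 5, 7, 9, 11, 14}
0 is in the set.
1 is NOT in the set. This is the mex.
mex = 1

1


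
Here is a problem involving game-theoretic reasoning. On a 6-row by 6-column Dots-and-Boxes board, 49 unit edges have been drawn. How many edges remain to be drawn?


Grid: 6 x 6 boxes, i.e. 7 rows and 7 columns of dots.
Horizontal edges: (rows + 1) * cols = 7 * 6 = 42
Vertical edges: rows * (cols + 1) = 6 * 7 = 42
Total edges: 42 + 42 = 84
Edges drawn: 49
Remaining: 84 - 49 = 35

35


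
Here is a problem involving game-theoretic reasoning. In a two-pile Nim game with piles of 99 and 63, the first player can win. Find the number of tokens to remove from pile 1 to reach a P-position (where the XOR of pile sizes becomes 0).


Piles: 99 and 63
Current XOR: 99 XOR 63 = 92 (non-zero, so this is an N-position).
To make the XOR zero, we need to find a move that balances the piles.
For pile 1 (size 99): target = 99 XOR 92 = 63
We reduce pile 1 from 99 to 63.
Tokens removed: 99 - 63 = 36
Verification: 63 XOR 63 = 0

36


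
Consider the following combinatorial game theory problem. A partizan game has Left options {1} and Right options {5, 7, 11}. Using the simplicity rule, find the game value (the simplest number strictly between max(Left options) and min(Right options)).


Left options: {1}, max = 1
Right options: {5, 7, 11}, min = 5
All options are numbers and max(Left) < min(Right), so by the simplicity theorem the value is the simplest (earliest-born) number strictly between 1 and 5.
Integers 2 through 4 all lie strictly between 1 and 5.
Among integers, the simplest (lowest birthday = smallest |n|; 0 is born on day 0, +-n on day n) is 2.
No non-integer in the interval can be simpler: if x is a non-integer in the interval, then floor(x) or ceil(x) also lies in the interval (the interval contains an integer), and both are proper prefixes of x's sign expansion, i.e. born earlier. So the game value is 2.
Game value = 2

2


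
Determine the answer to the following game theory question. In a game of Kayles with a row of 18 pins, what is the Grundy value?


Kayles: a move removes 1 or 2 adjacent pins from a contiguous row.
Removing pins from a row of k leaves two independent rows (a, b) with a + b = k - 1 (one pin) or a + b = k - 2 (two pins); an end removal gives a = 0.
By Sprague-Grundy, G(k) = mex{ G(a) XOR G(b) } over all these splits. G(0) = 0.
G(1): splits (0,0):0^0=0 -> mex({0}) = 1
G(2): splits (0,1):0^1=1 (0,0):0^0=0 -> mex({0, 1}) = 2
G(3): splits (0,2):0^2=2 (1,1):1^1=0 (0,1):0^1=1 -> mex({0, 1, 2}) = 3
G(4): splits (0,3):0^3=3 (1,2):1^2=3 (0,2):0^2=2 (1,1):1^1=0 -> mex({0, 2, 3}) = 1
G(5): splits (0,4):0^1=1 (1,3):1^3=2 (2,2):2^2=0 (0,3):0^3=3 (1,2):1^2=3 -> mex({0, 1, 2, 3}) = 4
G(6) = mex({0, 1, 2, 4}) = 3
G(7) = mex({0, 1, 3, 4, 5}) = 2
G(8) = mex({0, 2, 3, 5, 6}) = 1
G(9) = mex({0, 1, 2, 3, 6, 7}) = 4
G(10) = mex({0, 1, 3, 4, 5, 7}) = 2
G(11) = mex({0, 1, 2, 3, 4, 5}) = 6
G(12) = mex({0, 1, 2, 3, 5, 6, 7}) = 4
G(13) = mex({0, 2, 3, 4, 6, 7}) = 1
G(14) = mex({0, 1, 4, 5, 6, 7}) = 2
G(15) = mex({0, 1, 2, 3, 4, 5, 6}) = 7
G(16) = mex({0, 2, 3, 5, 6, 7}) = 1
G(17) = mex({0, 1, 2, 3, 5, 6, 7}) = 4
G(18) = mex({0, 1, 2, 4, 5, 6}) = 3
Therefore G(18) = 3.

3


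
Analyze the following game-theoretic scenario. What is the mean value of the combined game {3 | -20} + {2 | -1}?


G1 = {3 | -20}, G2 = {2 | -1}
Each is a switch {a | b} with numbers a > b; its mean value is (a + b)/2, and mean value is additive over game sums: m(G1 + G2) = m(G1) + m(G2).
Mean of G1 = (3 + (-20))/2 = -17/2 = -17/2
Mean of G2 = (2 + (-1))/2 = 1/2 = 1/2
Mean of G1 + G2 = -17/2 + 1/2 = -8

-8


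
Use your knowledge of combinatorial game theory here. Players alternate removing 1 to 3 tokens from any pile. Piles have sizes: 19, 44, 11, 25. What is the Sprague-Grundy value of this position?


Subtraction set: {1, 2, 3}
For this subtraction set, G(n) = n mod 4 (period = max + 1 = 4).
Pile 1 (size 19): G(19) = 19 mod 4 = 3
Pile 2 (size 44): G(44) = 44 mod 4 = 0
Pile 3 (size 11): G(11) = 11 mod 4 = 3
Pile 4 (size 25): G(25) = 25 mod 4 = 1
Total Grundy value = XOR of all: 3 XOR 0 XOR 3 XOR 1 = 1

1


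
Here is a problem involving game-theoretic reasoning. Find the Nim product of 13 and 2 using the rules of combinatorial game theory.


Nim multiplication is bilinear over XOR: (u XOR v) * w = (u*w) XOR (v*w).
So we split each operand into its bit components and XOR the pairwise Nim products.
13 = 1 + 4 + 8 (as XOR of powers of 2).
2 = 2 (as XOR of powers of 2).
Using the standard Nim-product table on single bits:
  2*2 = 3,   2*4 = 8,   2*8 = 12,
  4*4 = 6,   4*8 = 11,  8*8 = 13,
and  1*x = x (identity), k*l = l*k (commutative).
Pairwise Nim products:
  1 * 2 = 2
  4 * 2 = 8
  8 * 2 = 12
XOR them: 2 XOR 8 XOR 12 = 6.
Result: 13 * 2 = 6 (in Nim).

6


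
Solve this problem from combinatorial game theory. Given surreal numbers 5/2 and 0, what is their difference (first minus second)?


x = 5/2, y = 0
Converting to common denominator: 2
x = 5/2, y = 0/2
x - y = 5/2 - 0 = 5/2

5/2


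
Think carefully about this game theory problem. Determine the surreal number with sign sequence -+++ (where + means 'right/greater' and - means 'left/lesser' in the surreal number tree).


Sign expansion: -+++
Rule: track bounds (lo, hi), initially (-inf, +inf). On '+', the current value becomes lo and we move to the simplest number in (value, hi): value + 1 if hi = +inf, otherwise the midpoint (value + hi)/2. On '-', the current value becomes hi and we move to value - 1 if lo = -inf, otherwise the midpoint (lo + value)/2.
Start at 0.
Step 1: sign = -, move left. Bounds: (-inf, 0). Value = -1
Step 2: sign = +, move right. Bounds: (-1, 0). Value = -1/2
Step 3: sign = +, move right. Bounds: (-1/2, 0). Value = -1/4
Step 4: sign = +, move right. Bounds: (-1/4, 0). Value = -1/8
The surreal number with sign expansion -+++ is -1/8.

-1/8


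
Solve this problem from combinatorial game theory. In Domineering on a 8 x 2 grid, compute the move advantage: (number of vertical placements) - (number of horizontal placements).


Board is 8 x 2 (rows x cols).
Left (vertical) placements: (rows-1) * cols = 7 * 2 = 14
Right (horizontal) placements: rows * (cols-1) = 8 * 1 = 8
Advantage = Left - Right = 14 - 8 = 6

6


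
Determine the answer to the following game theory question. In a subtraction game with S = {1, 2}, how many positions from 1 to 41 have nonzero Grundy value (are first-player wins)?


Subtraction set S = {1, 2}, so G(n) = n mod 3.
G(n) = 0 when n is a multiple of 3.
Multiples of 3 in [1, 41]: 13
N-positions (nonzero Grundy) = 41 - 13 = 28

28


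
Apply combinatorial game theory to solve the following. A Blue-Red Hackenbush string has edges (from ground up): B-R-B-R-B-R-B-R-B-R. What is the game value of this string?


Edges (from ground): B-R-B-R-B-R-B-R-B-R
By Berlekamp's sign-expansion rule, a Blue-Red Hackenbush stalk has the value of the surreal number whose sign sequence is the edge sequence with B -> + and R -> -.
Sign sequence: +-+-+-+-+-
Trace the sign expansion in the surreal number tree, starting from 0:
Edge 1: B (sign +) -> bounds (0, +inf), value = 1
Edge 2: R (sign -) -> bounds (0, 1), value = 1/2
Edge 3: B (sign +) -> bounds (1/2, 1), value = 3/4
Edge 4: R (sign -) -> bounds (1/2, 3/4), value = 5/8
Edge 5: B (sign +) -> bounds (5/8, 3/4), value = 11/16
Edge 6: R (sign -) -> bounds (5/8, 11/16), value = 21/32
Edge 7: B (sign +) -> bounds (21/32, 11/16), value = 43/64
Edge 8: R (sign -) -> bounds (21/32, 43/64), value = 85/128
Edge 9: B (sign +) -> bounds (85/128, 43/64), value = 171/256
Edge 10: R (sign -) -> bounds (85/128, 171/256), value = 341/512
Game value = 341/512

341/512


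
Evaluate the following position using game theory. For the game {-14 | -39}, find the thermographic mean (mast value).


Game = {-14 | -39}, a switch {a | b} with numbers a > b.
Its thermograph has left wall a - t and right wall b + t, which meet at t = (a - b)/2, where both equal (a + b)/2. So the mast (mean value) is at (a + b)/2.
Mean = (-14 + (-39))/2 = -53/2 = -53/2

-53/2


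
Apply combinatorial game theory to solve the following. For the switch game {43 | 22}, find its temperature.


The game is {43 | 22}, a switch {a | b} with numbers a > b.
Cooling {a | b} by t gives {a - t | b + t}, which stops being hot when a - t = b + t, i.e. at t = (a - b)/2. So the temperature of a switch is (a - b)/2.
Temperature = (Left option - Right option) / 2
= (43 - (22)) / 2
= 21 / 2
= 21/2

21/2


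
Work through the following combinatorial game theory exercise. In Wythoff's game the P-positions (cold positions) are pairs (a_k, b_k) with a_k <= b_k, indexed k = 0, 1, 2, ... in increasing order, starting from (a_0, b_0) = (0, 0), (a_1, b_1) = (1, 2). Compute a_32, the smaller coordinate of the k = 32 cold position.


By Wythoff's theorem, a_k = floor(k * phi) and b_k = floor(k * phi^2) = a_k + k, where phi = (1 + sqrt(5))/2 is the golden ratio.
phi = (1 + sqrt(5))/2 = 1.618034
k = 32
k * phi = 32 * 1.618034 = 51.777088
a_32 = floor(k * phi) = 51

51


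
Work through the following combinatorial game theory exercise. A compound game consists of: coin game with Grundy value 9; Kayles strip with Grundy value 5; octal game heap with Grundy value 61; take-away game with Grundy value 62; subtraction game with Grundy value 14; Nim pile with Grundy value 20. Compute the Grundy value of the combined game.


By the Sprague-Grundy theorem, the Grundy value of a sum of games is the XOR of individual Grundy values.
coin game: Grundy value = 9. Running XOR: 0 XOR 9 = 9
Kayles strip: Grundy value = 5. Running XOR: 9 XOR 5 = 12
octal game heap: Grundy value = 61. Running XOR: 12 XOR 61 = 49
take-away game: Grundy value = 62. Running XOR: 49 XOR 62 = 15
subtraction game: Grundy value = 14. Running XOR: 15 XOR 14 = 1
Nim pile: Grundy value = 20. Running XOR: 1 XOR 20 = 21
The combined Grundy value is 21.

21


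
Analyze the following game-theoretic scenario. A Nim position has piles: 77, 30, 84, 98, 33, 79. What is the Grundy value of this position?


We need the XOR (exclusive or) of all pile sizes.
After XOR-ing pile 1 (size 77): 0 XOR 77 = 77
After XOR-ing pile 2 (size 30): 77 XOR 30 = 83
After XOR-ing pile 3 (size 84): 83 XOR 84 = 7
After XOR-ing pile 4 (size 98): 7 XOR 98 = 101
After XOR-ing pile 5 (size 33): 101 XOR 33 = 68
After XOR-ing pile 6 (size 79): 68 XOR 79 = 11
The Nim-value of this position is 11.

11


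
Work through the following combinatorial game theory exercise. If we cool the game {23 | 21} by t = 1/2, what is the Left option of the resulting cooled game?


Original game: {23 | 21} (a switch {a | b} with a > b).
Cooling by t (for t below the temperature (a - b)/2 = 1) taxes each move by t: {a | b} cooled by t is {a - t | b + t}.
Cooling amount: t = 1/2
Cooled Left option: 23 - 1/2 = 45/2
Cooled Right option: 21 + 1/2 = 43/2
Cooled game: {45/2 | 43/2}
Left option = 45/2

45/2


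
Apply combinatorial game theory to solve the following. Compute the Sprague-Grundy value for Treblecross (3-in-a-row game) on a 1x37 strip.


Treblecross: place X on empty cells; 3-in-a-row wins.
Playing within two cells of an existing X lets the opponent win at once, so sensible play treats the cells i-2..i+2 around each X as dead. The player left with no safe cell loses, so this is a normal-play take-away game on strips of safe cells.
Placing X at cell i (0-indexed) of a strip of k safe cells leaves independent strips of sizes max(0, i-2) and max(0, k-i-3). Hence G(k) = mex{ G(max(0,i-2)) XOR G(max(0,k-i-3)) : 0 <= i < k }, with G(0) = 0.
G(1): splits (0,0):0^0=0 -> mex({0}) = 1
G(2): splits (0,0):0^0=0 -> mex({0}) = 1
G(3): splits (0,0):0^0=0 -> mex({0}) = 1
G(4): splits (0,1):0^1=1 (0,0):0^0=0 -> mex({0, 1}) = 2
G(5): splits (0,2):0^1=1 (0,1):0^1=1 (0,0):0^0=0 -> mex({0, 1}) = 2
G(6) = mex({1}) = 0
G(7) = mex({0, 1, 2}) = 3
G(8) = mex({0, 1, 2}) = 3
G(9) = mex({0, 2}) = 1
G(10) = mex({0, 2, 3}) = 1
G(11) = mex({0, 3}) = 1
G(12) = mex({1, 3}) = 0
G(13) = mex({0, 1, 2, 3}) = 4
G(14) = mex({0, 1, 2}) = 3
G(15) = mex({0, 1, 2}) = 3
G(16) = mex({0, 1, 2, 4}) = 3
G(17) = mex({0, 1, 3, 4}) = 2
G(18) = mex({0, 1, 3, 4}) = 2
G(19) = mex({0, 1, 3, 5}) = 2
G(20) = mex({0, 1, 2, 3, 5}) = 4
G(21) = mex({0, 1, 2, 3, 5}) = 4
G(22) = mex({1, 2, 6}) = 0
G(23) = mex({0, 1, 2, 3, 4, 6}) = 5
G(24) = mex({0, 1, 2, 3, 4}) = 5
G(25) = mex({0, 1, 3, 4, 7}) = 2
G(26) = mex({0, 1, 3, 4, 5, 7}) = 2
G(27) = mex({0, 1, 3, 5}) = 2
G(28) = mex({0, 1, 2, 5}) = 3
G(29) = mex({0, 1, 2, 4, 5, 6}) = 3
G(30) = mex({1, 2, 4, 6}) = 0
G(31) = mex({0, 1, 2, 3, 4, 6}) = 5
G(32) = mex({1, 2, 3, 4, 7}) = 0
G(33) = mex({0, 3, 7}) = 1
G(34) = mex({0, 2, 3, 5, 7}) = 1
G(35) = mex({0, 2, 3, 5, 6}) = 1
G(36) = mex({0, 1, 2, 5, 6}) = 3
G(37) = mex({0, 1, 2, 4, 5, 6}) = 3
Therefore G(37) = 3.

3


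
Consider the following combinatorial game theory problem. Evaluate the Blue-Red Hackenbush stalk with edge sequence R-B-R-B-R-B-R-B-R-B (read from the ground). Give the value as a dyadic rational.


Edges (from ground): R-B-R-B-R-B-R-B-R-B
By Berlekamp's sign-expansion rule, a Blue-Red Hackenbush stalk has the value of the surreal number whose sign sequence is the edge sequence with B -> + and R -> -.
Sign sequence: -+-+-+-+-+
Trace the sign expansion in the surreal number tree, starting from 0:
Edge 1: R (sign -) -> bounds (-inf, 0), value = -1
Edge 2: B (sign +) -> bounds (-1, 0), value = -1/2
Edge 3: R (sign -) -> bounds (-1, -1/2), value = -3/4
Edge 4: B (sign +) -> bounds (-3/4, -1/2), value = -5/8
Edge 5: R (sign -) -> bounds (-3/4, -5/8), value = -11/16
Edge 6: B (sign +) -> bounds (-11/16, -5/8), value = -21/32
Edge 7: R (sign -) -> bounds (-11/16, -21/32), value = -43/64
Edge 8: B (sign +) -> bounds (-43/64, -21/32), value = -85/128
Edge 9: R (sign -) -> bounds (-43/64, -85/128), value = -171/256
Edge 10: B (sign +) -> bounds (-171/256, -85/128), value = -341/512
Game value = -341/512

-341/512


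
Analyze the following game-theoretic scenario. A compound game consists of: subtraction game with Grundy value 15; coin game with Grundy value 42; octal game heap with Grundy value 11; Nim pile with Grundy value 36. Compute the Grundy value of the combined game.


By the Sprague-Grundy theorem, the Grundy value of a sum of games is the XOR of individual Grundy values.
subtraction game: Grundy value = 15. Running XOR: 0 XOR 15 = 15
coin game: Grundy value = 42. Running XOR: 15 XOR 42 = 37
octal game heap: Grundy value = 11. Running XOR: 37 XOR 11 = 46
Nim pile: Grundy value = 36. Running XOR: 46 XOR 36 = 10
The combined Grundy value is 10.

10


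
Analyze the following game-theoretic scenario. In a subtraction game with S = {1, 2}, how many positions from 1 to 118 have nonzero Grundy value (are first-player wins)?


Subtraction set S = {1, 2}, so G(n) = n mod 3.
G(n) = 0 when n is a multiple of 3.
Multiples of 3 in [1, 118]: 39
N-positions (nonzero Grundy) = 118 - 39 = 79

79


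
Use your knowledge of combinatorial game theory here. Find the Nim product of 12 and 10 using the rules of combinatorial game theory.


Nim multiplication is bilinear over XOR: (u XOR v) * w = (u*w) XOR (v*w).
So we split each operand into its bit components and XOR the pairwise Nim products.
12 = 4 + 8 (as XOR of powers of 2).
10 = 2 + 8 (as XOR of powers of 2).
Using the standard Nim-product table on single bits:
  2*2 = 3,   2*4 = 8,   2*8 = 12,
  4*4 = 6,   4*8 = 11,  8*8 = 13,
and  1*x = x (identity), k*l = l*k (commutative).
Pairwise Nim products:
  4 * 2 = 8
  4 * 8 = 11
  8 * 2 = 12
  8 * 8 = 13
XOR them: 8 XOR 11 XOR 12 XOR 13 = 2.
Result: 12 * 10 = 2 (in Nim).

2


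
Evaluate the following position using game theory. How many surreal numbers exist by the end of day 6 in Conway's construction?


Day 0: {|} = 0 is born. Count = 1.
Day n: the number of surreal numbers born by day n is 2^(n+1) - 1.
By day 0: 2^1 - 1 = 1
By day 1: 2^2 - 1 = 3
By day 2: 2^3 - 1 = 7
By day 3: 2^4 - 1 = 15
By day 4: 2^5 - 1 = 31
By day 5: 2^6 - 1 = 63
By day 6: 2^7 - 1 = 127
By day 6: 127 surreal numbers.

127


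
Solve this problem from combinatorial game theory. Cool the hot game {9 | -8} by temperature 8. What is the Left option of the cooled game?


Original game: {9 | -8} (a switch {a | b} with a > b).
Cooling by t (for t below the temperature (a - b)/2 = 17/2) taxes each move by t: {a | b} cooled by t is {a - t | b + t}.
Cooling amount: t = 8
Cooled Left option: 9 - 8 = 1
Cooled Right option: -8 + 8 = 0
Cooled game: {1 | 0}
Left option = 1

1


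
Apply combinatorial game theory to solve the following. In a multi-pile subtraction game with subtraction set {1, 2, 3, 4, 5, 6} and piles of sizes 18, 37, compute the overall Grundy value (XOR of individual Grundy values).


Subtraction set: {1, 2, 3, 4, 5, 6}
For this subtraction set, G(n) = n mod 7 (period = max + 1 = 7).
Pile 1 (size 18): G(18) = 18 mod 7 = 4
Pile 2 (size 37): G(37) = 37 mod 7 = 2
Total Grundy value = XOR of all: 4 XOR 2 = 6

6


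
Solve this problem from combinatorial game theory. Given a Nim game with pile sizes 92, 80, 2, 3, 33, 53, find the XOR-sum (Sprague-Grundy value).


We need the XOR (exclusive or) of all pile sizes.
After XOR-ing pile 1 (size 92): 0 XOR 92 = 92
After XOR-ing pile 2 (size 80): 92 XOR 80 = 12
After XOR-ing pile 3 (size 2): 12 XOR 2 = 14
After XOR-ing pile 4 (size 3): 14 XOR 3 = 13
After XOR-ing pile 5 (size 33): 13 XOR 33 = 44
After XOR-ing pile 6 (size 53): 44 XOR 53 = 25
The Nim-value of this position is 25.

25


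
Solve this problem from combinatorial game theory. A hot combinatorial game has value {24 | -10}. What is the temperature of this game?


The game is {24 | -10}, a switch {a | b} with numbers a > b.
Cooling {a | b} by t gives {a - t | b + t}, which stops being hot when a - t = b + t, i.e. at t = (a - b)/2. So the temperature of a switch is (a - b)/2.
Temperature = (Left option - Right option) / 2
= (24 - (-10)) / 2
= 34 / 2
= 17

17


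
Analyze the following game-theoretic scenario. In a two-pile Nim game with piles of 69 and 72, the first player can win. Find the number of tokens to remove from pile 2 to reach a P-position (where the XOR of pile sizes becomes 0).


Piles: 69 and 72
Current XOR: 69 XOR 72 = 13 (non-zero, so this is an N-position).
To make the XOR zero, we need to find a move that balances the piles.
For pile 2 (size 72): target = 72 XOR 13 = 69
We reduce pile 2 from 72 to 69.
Tokens removed: 72 - 69 = 3
Verification: 69 XOR 69 = 0

3


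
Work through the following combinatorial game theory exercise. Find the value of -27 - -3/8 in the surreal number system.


x = -27, y = -3/8
Converting to common denominator: 8
x = -216/8, y = -3/8
x - y = -27 - -3/8 = -213/8

-213/8


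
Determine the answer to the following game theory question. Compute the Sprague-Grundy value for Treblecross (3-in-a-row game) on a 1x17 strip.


Treblecross: place X on empty cells; 3-in-a-row wins.
Playing within two cells of an existing X lets the opponent win at once, so sensible play treats the cells i-2..i+2 around each X as dead. The player left with no safe cell loses, so this is a normal-play take-away game on strips of safe cells.
Placing X at cell i (0-indexed) of a strip of k safe cells leaves independent strips of sizes max(0, i-2) and max(0, k-i-3). Hence G(k) = mex{ G(max(0,i-2)) XOR G(max(0,k-i-3)) : 0 <= i < k }, with G(0) = 0.
G(1): splits (0,0):0^0=0 -> mex({0}) = 1
G(2): splits (0,0):0^0=0 -> mex({0}) = 1
G(3): splits (0,0):0^0=0 -> mex({0}) = 1
G(4): splits (0,1):0^1=1 (0,0):0^0=0 -> mex({0, 1}) = 2
G(5): splits (0,2):0^1=1 (0,1):0^1=1 (0,0):0^0=0 -> mex({0, 1}) = 2
G(6) = mex({1}) = 0
G(7) = mex({0, 1, 2}) = 3
G(8) = mex({0, 1, 2}) = 3
G(9) = mex({0, 2}) = 1
G(10) = mex({0, 2, 3}) = 1
G(11) = mex({0, 3}) = 1
G(12) = mex({1, 3}) = 0
G(13) = mex({0, 1, 2, 3}) = 4
G(14) = mex({0, 1, 2}) = 3
G(15) = mex({0, 1, 2}) = 3
G(16) = mex({0, 1, 2, 4}) = 3
G(17) = mex({0, 1, 3, 4}) = 2
Therefore G(17) = 2.

2


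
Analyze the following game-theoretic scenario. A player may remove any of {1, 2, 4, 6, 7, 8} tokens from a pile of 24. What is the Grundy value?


The subtraction set is S = {1, 2, 4, 6, 7, 8}.
G(k) = mex{ G(k - s) : s in S, s <= k }. We compute iteratively: G(0) = 0.
G(1) = mex({0}) = 1
G(2) = mex({0, 1}) = 2
G(3) = mex({1, 2}) = 0
G(4) = mex({0, 2}) = 1
G(5) = mex({0, 1}) = 2
G(6) = mex({0, 1, 2}) = 3
G(7) = mex({0, 1, 2, 3}) = 4
G(8) = mex({0, 1, 2, 3, 4}) = 5
G(9) = mex({0, 1, 2, 4, 5}) = 3
G(10) = mex({0, 1, 2, 3, 5}) = 4
G(11) = mex({0, 1, 2, 3, 4}) = 5
G(12) = mex({1, 2, 3, 4, 5}) = 0
G(13) = mex({0, 2, 3, 4, 5}) = 1
G(14) = mex({0, 1, 3, 4, 5}) = 2
G(15) = mex({1, 2, 3, 4, 5}) = 0
G(16) = mex({0, 2, 3, 4, 5}) = 1
G(17) = mex({0, 1, 3, 4, 5}) = 2
G(18) = mex({0, 1, 2, 4, 5}) = 3
G(19) = mex({0, 1, 2, 3, 5}) = 4
Observe that G(12)..G(19) = 0, 1, 2, 0, 1, 2, 3, 4 repeats G(0)..G(7) = 0, 1, 2, 0, 1, 2, 3, 4.
For k >= max(S) = 8, G(k) is determined by the previous 8 values G(k-8)..G(k-1); a window of 8 consecutive values has recurred shifted by 12, so by induction G(k + 12) = G(k) for all k >= 0: the sequence is periodic from the start with period 12.
One period: G(0..11) = 0, 1, 2, 0, 1, 2, 3, 4, 5, 3, 4, 5.
24 mod 12 = 0, so G(24) = G(0) = 0.

0


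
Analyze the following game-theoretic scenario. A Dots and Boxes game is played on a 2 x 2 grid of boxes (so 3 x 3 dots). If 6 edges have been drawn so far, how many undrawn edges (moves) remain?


Grid: 2 x 2 boxes, i.e. 3 rows and 3 columns of dots.
Horizontal edges: (rows + 1) * cols = 3 * 2 = 6
Vertical edges: rows * (cols + 1) = 2 * 3 = 6
Total edges: 6 + 6 = 12
Edges drawn: 6
Remaining: 12 - 6 = 6

6


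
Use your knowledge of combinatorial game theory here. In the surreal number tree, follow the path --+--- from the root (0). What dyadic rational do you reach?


Sign expansion: --+---
Rule: track bounds (lo, hi), initially (-inf, +inf). On '+', the current value becomes lo and we move to the simplest number in (value, hi): value + 1 if hi = +inf, otherwise the midpoint (value + hi)/2. On '-', the current value becomes hi and we move to value - 1 if lo = -inf, otherwise the midpoint (lo + value)/2.
Start at 0.
Step 1: sign = -, move left. Bounds: (-inf, 0). Value = -1
Step 2: sign = -, move left. Bounds: (-inf, -1). Value = -2
Step 3: sign = +, move right. Bounds: (-2, -1). Value = -3/2
Step 4: sign = -, move left. Bounds: (-2, -3/2). Value = -7/4
Step 5: sign = -, move left. Bounds: (-2, -7/4). Value = -15/8
Step 6: sign = -, move left. Bounds: (-2, -15/8). Value = -31/16
The surreal number with sign expansion --+--- is -31/16.

-31/16


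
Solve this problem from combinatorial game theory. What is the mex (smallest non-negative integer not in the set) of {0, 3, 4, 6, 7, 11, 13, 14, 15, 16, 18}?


Set = {0, 3, 4, 6, 7, 11, 13, 14, 15, 16, 18}
0 is in the set.
1 is NOT in the set. This is the mex.
mex = 1

1


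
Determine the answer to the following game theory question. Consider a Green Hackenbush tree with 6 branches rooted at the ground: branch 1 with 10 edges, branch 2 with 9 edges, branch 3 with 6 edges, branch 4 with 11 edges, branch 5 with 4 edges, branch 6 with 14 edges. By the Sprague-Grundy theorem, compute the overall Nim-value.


The tree has 6 branches from the ground vertex.
In Green Hackenbush, the Nim-value of a simple path of length k is k.
Branch 1: length 10, Nim-value = 10
Branch 2: length 9, Nim-value = 9
Branch 3: length 6, Nim-value = 6
Branch 4: length 11, Nim-value = 11
Branch 5: length 4, Nim-value = 4
Branch 6: length 14, Nim-value = 14
Total Nim-value = XOR of all branch values:
0 XOR 10 = 10
10 XOR 9 = 3
3 XOR 6 = 5
5 XOR 11 = 14
14 XOR 4 = 10
10 XOR 14 = 4
Nim-value of the tree = 4

4


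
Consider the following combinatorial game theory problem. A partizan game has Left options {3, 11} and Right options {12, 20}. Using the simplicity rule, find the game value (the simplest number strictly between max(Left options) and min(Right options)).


Left options: {3, 11}, max = 11
Right options: {12, 20}, min = 12
All options are numbers and max(Left) < min(Right), so by the simplicity theorem the value is the simplest (earliest-born) number strictly between 11 and 12.
No integer lies strictly between 11 and 12, so the value is the dyadic rational m/2^k in the interval with the smallest k (then m odd); search k = 1, 2, ...:
Denominator 2: 23/2 lies strictly between 11 and 12 -- found.
The simplest number in the interval is 23/2.
Game value = 23/2

23/2


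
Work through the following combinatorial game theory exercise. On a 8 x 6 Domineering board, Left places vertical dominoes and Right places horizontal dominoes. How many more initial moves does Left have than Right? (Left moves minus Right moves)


Board is 8 x 6 (rows x cols).
Left (vertical) placements: (rows-1) * cols = 7 * 6 = 42
Right (horizontal) placements: rows * (cols-1) = 8 * 5 = 40
Advantage = Left - Right = 42 - 40 = 2

2


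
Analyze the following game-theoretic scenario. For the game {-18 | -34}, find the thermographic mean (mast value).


Game = {-18 | -34}, a switch {a | b} with numbers a > b.
Its thermograph has left wall a - t and right wall b + t, which meet at t = (a - b)/2, where both equal (a + b)/2. So the mast (mean value) is at (a + b)/2.
Mean = (-18 + (-34))/2 = -52/2 = -26

-26


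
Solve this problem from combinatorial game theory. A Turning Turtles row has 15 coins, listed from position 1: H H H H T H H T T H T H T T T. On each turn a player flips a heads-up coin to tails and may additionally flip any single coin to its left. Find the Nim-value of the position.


Coins: H H H H T H H T T H T H T T T
Key fact: a single head at position k behaves exactly like a Nim heap of size k (turning it to T and optionally flipping a coin at j < k corresponds to moving the heap from k to j, or to 0), and heads combine as a disjunctive sum (two heads at the same place would cancel, matching j XOR j = 0). So the Nim-value is the XOR of the 1-indexed positions of the heads.
Face-up positions (1-indexed): [1, 2, 3, 4, 6, 7, 10, 12]
XOR 0 with 1: 0 XOR 1 = 1
XOR 1 with 2: 1 XOR 2 = 3
XOR 3 with 3: 3 XOR 3 = 0
XOR 0 with 4: 0 XOR 4 = 4
XOR 4 with 6: 4 XOR 6 = 2
XOR 2 with 7: 2 XOR 7 = 5
XOR 5 with 10: 5 XOR 10 = 15
XOR 15 with 12: 15 XOR 12 = 3
Nim-value = 3

3


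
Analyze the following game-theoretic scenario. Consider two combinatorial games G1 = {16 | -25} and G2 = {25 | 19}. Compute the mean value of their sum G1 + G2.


G1 = {16 | -25}, G2 = {25 | 19}
Each is a switch {a | b} with numbers a > b; its mean value is (a + b)/2, and mean value is additive over game sums: m(G1 + G2) = m(G1) + m(G2).
Mean of G1 = (16 + (-25))/2 = -9/2 = -9/2
Mean of G2 = (25 + (19))/2 = 44/2 = 22
Mean of G1 + G2 = -9/2 + 22 = 35/2

35/2


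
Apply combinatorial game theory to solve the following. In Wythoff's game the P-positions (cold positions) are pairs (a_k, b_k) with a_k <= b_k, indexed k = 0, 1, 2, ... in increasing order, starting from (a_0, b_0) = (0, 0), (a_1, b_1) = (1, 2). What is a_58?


By Wythoff's theorem, a_k = floor(k * phi) and b_k = floor(k * phi^2) = a_k + k, where phi = (1 + sqrt(5))/2 is the golden ratio.
phi = (1 + sqrt(5))/2 = 1.618034
k = 58
k * phi = 58 * 1.618034 = 93.845971
a_58 = floor(k * phi) = 93

93


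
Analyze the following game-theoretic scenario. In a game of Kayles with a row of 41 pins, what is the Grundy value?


Kayles: a move removes 1 or 2 adjacent pins from a contiguous row.
Removing pins from a row of k leaves two independent rows (a, b) with a + b = k - 1 (one pin) or a + b = k - 2 (two pins); an end removal gives a = 0.
By Sprague-Grundy, G(k) = mex{ G(a) XOR G(b) } over all these splits. G(0) = 0.
G(1): splits (0,0):0^0=0 -> mex({0}) = 1
G(2): splits (0,1):0^1=1 (0,0):0^0=0 -> mex({0, 1}) = 2
G(3): splits (0,2):0^2=2 (1,1):1^1=0 (0,1):0^1=1 -> mex({0, 1, 2}) = 3
G(4): splits (0,3):0^3=3 (1,2):1^2=3 (0,2):0^2=2 (1,1):1^1=0 -> mex({0, 2, 3}) = 1
G(5): splits (0,4):0^1=1 (1,3):1^3=2 (2,2):2^2=0 (0,3):0^3=3 (1,2):1^2=3 -> mex({0, 1, 2, 3}) = 4
G(6) = mex({0, 1, 2, 4}) = 3
G(7) = mex({0, 1, 3, 4, 5}) = 2
G(8) = mex({0, 2, 3, 5, 6}) = 1
G(9) = mex({0, 1, 2, 3, 6, 7}) = 4
G(10) = mex({0, 1, 3, 4, 5, 7}) = 2
G(11) = mex({0, 1, 2, 3, 4, 5}) = 6
G(12) = mex({0, 1, 2, 3, 5, 6, 7}) = 4
G(13) = mex({0, 2, 3, 4, 6, 7}) = 1
G(14) = mex({0, 1, 4, 5, 6, 7}) = 2
G(15) = mex({0, 1, 2, 3, 4, 5, 6}) = 7
G(16) = mex({0, 2, 3, 5, 6, 7}) = 1
G(17) = mex({0, 1, 2, 3, 5, 6, 7}) = 4
G(18) = mex({0, 1, 2, 4, 5, 6}) = 3
G(19) = mex({0, 1, 3, 4, 5, 7}) = 2
G(20) = mex({0, 2, 3, 4, 5, 6, 7}) = 1
G(21) = mex({0, 1, 2, 3, 5, 6, 7}) = 4
G(22) = mex({0, 1, 2, 3, 4, 5, 7}) = 6
G(23) = mex({0, 1, 2, 3, 4, 5, 6}) = 7
G(24) = mex({0, 1, 2, 3, 5, 6, 7}) = 4
G(25) = mex({0, 2, 3, 4, 6, 7}) = 1
G(26) = mex({0, 1, 3, 4, 5, 6, 7}) = 2
G(27) = mex({0, 1, 2, 3, 4, 5, 6, 7}) = 8
G(28) = mex({0, 1, 2, 3, 4, 6, 7, 8}) = 5
G(29) = mex({0, 1, 2, 3, 5, 6, 7, 8, 9}) = 4
G(30) = mex({0, 1, 2, 3, 4, 5, 6, 9, 10}) = 7
G(31) = mex({0, 1, 3, 4, 5, 7, 10, 11}) = 2
G(32) = mex({0, 2, 3, 4, 5, 6, 7, 9, 11}) = 1
G(33) = mex({0, 1, 2, 3, 4, 5, 6, 7, 9, 12}) = 8
G(34) = mex({0, 1, 2, 3, 4, 5, 7, 8, 11, 12}) = 6
G(35) = mex({0, 1, 2, 3, 4, 5, 6, 8, 9, 10, 11}) = 7
G(36) = mex({0, 1, 2, 3, 5, 6, 7, 9, 10}) = 4
G(37) = mex({0, 2, 3, 4, 6, 7, 9, 10, 11, 12}) = 1
G(38) = mex({0, 1, 3, 4, 5, 6, 7, 9, 10, 11, 12}) = 2
G(39) = mex({0, 1, 2, 4, 5, 6, 7, 9, 10, 12, 14}) = 3
G(40) = mex({0, 2, 3, 4, 6, 7, 11, 12, 14}) = 1
G(41) = mex({0, 1, 2, 3, 5, 6, 7, 9, 10, 11, 12}) = 4
Therefore G(41) = 4.

4


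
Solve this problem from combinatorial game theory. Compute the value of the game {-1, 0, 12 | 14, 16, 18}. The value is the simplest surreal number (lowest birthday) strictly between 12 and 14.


Left options: {-1, 0, 12}, max = 12
Right options: {14, 16, 18}, min = 14
All options are numbers and max(Left) < min(Right), so by the simplicity theorem the value is the simplest (earliest-born) number strictly between 12 and 14.
The only integer strictly between 12 and 14 is 13.
No non-integer in the interval can be simpler: if x is a non-integer in the interval, then floor(x) or ceil(x) also lies in the interval (the interval contains an integer), and both are proper prefixes of x's sign expansion, i.e. born earlier. So the game value is 13.
Game value = 13

13


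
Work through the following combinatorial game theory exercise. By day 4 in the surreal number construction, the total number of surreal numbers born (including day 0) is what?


Day 0: {|} = 0 is born. Count = 1.
Day n: the number of surreal numbers born by day n is 2^(n+1) - 1.
By day 0: 2^1 - 1 = 1
By day 1: 2^2 - 1 = 3
By day 2: 2^3 - 1 = 7
By day 3: 2^4 - 1 = 15
By day 4: 2^5 - 1 = 31
By day 4: 31 surreal numbers.

31


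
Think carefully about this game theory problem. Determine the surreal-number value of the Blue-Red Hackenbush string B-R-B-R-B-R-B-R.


Edges (from ground): B-R-B-R-B-R-B-R
By Berlekamp's sign-expansion rule, a Blue-Red Hackenbush stalk has the value of the surreal number whose sign sequence is the edge sequence with B -> + and R -> -.
Sign sequence: +-+-+-+-
Trace the sign expansion in the surreal number tree, starting from 0:
Edge 1: B (sign +) -> bounds (0, +inf), value = 1
Edge 2: R (sign -) -> bounds (0, 1), value = 1/2
Edge 3: B (sign +) -> bounds (1/2, 1), value = 3/4
Edge 4: R (sign -) -> bounds (1/2, 3/4), value = 5/8
Edge 5: B (sign +) -> bounds (5/8, 3/4), value = 11/16
Edge 6: R (sign -) -> bounds (5/8, 11/16), value = 21/32
Edge 7: B (sign +) -> bounds (21/32, 11/16), value = 43/64
Edge 8: R (sign -) -> bounds (21/32, 43/64), value = 85/128
Game value = 85/128

85/128


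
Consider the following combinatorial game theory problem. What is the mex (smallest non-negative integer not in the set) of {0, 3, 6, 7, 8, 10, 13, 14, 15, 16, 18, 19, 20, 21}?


Set = {0, 3, 6, 7, 8, 10, 13, 14, 15, 16, 18, 19, 20, 21}
0 is in the set.
1 is NOT in the set. This is the mex.
mex = 1

1


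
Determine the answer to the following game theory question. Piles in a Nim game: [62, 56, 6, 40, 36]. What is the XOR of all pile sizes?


We need the XOR (exclusive or) of all pile sizes.
After XOR-ing pile 1 (size 62): 0 XOR 62 = 62
After XOR-ing pile 2 (size 56): 62 XOR 56 = 6
After XOR-ing pile 3 (size 6): 6 XOR 6 = 0
After XOR-ing pile 4 (size 40): 0 XOR 40 = 40
After XOR-ing pile 5 (size 36): 40 XOR 36 = 12
The Nim-value of this position is 12.

12


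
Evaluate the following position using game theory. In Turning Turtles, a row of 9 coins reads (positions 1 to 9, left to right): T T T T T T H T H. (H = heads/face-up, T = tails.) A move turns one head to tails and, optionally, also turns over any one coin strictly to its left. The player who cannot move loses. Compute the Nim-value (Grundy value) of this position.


Coins: T T T T T T H T H
Key fact: a single head at position k behaves exactly like a Nim heap of size k (turning it to T and optionally flipping a coin at j < k corresponds to moving the heap from k to j, or to 0), and heads combine as a disjunctive sum (two heads at the same place would cancel, matching j XOR j = 0). So the Nim-value is the XOR of the 1-indexed positions of the heads.
Face-up positions (1-indexed): [7, 9]
XOR 0 with 7: 0 XOR 7 = 7
XOR 7 with 9: 7 XOR 9 = 14
Nim-value = 14

14


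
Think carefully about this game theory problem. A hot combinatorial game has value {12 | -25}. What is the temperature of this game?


The game is {12 | -25}, a switch {a | b} with numbers a > b.
Cooling {a | b} by t gives {a - t | b + t}, which stops being hot when a - t = b + t, i.e. at t = (a - b)/2. So the temperature of a switch is (a - b)/2.
Temperature = (Left option - Right option) / 2
= (12 - (-25)) / 2
= 37 / 2
= 37/2

37/2


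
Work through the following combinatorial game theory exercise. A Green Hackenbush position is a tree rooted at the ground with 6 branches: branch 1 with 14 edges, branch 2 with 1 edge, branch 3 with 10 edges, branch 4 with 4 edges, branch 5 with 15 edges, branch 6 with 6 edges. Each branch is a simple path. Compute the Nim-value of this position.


The tree has 6 branches from the ground vertex.
In Green Hackenbush, the Nim-value of a simple path of length k is k.
Branch 1: length 14, Nim-value = 14
Branch 2: length 1, Nim-value = 1
Branch 3: length 10, Nim-value = 10
Branch 4: length 4, Nim-value = 4
Branch 5: length 15, Nim-value = 15
Branch 6: length 6, Nim-value = 6
Total Nim-value = XOR of all branch values:
0 XOR 14 = 14
14 XOR 1 = 15
15 XOR 10 = 5
5 XOR 4 = 1
1 XOR 15 = 14
14 XOR 6 = 8
Nim-value of the tree = 8

8


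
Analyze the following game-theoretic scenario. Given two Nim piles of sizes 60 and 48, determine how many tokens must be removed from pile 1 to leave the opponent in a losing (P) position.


Piles: 60 and 48
Current XOR: 60 XOR 48 = 12 (non-zero, so this is an N-position).
To make the XOR zero, we need to find a move that balances the piles.
For pile 1 (size 60): target = 60 XOR 12 = 48
We reduce pile 1 from 60 to 48.
Tokens removed: 60 - 48 = 12
Verification: 48 XOR 48 = 0

12


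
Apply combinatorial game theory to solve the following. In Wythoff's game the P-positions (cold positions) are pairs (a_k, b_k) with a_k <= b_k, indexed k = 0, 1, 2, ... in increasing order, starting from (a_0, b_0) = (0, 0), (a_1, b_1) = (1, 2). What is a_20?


By Wythoff's theorem, a_k = floor(k * phi) and b_k = floor(k * phi^2) = a_k + k, where phi = (1 + sqrt(5))/2 is the golden ratio.
phi = (1 + sqrt(5))/2 = 1.618034
k = 20
k * phi = 20 * 1.618034 = 32.360680
a_20 = floor(k * phi) = 32

32


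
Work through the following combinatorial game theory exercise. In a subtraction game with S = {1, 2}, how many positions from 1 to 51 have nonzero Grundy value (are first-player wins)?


Subtraction set S = {1, 2}, so G(n) = n mod 3.
G(n) = 0 when n is a multiple of 3.
Multiples of 3 in [1, 51]: 17
N-positions (nonzero Grundy) = 51 - 17 = 34

34


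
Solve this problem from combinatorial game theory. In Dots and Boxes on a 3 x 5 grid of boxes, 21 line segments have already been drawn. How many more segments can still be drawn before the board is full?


Grid: 3 x 5 boxes, i.e. 4 rows and 6 columns of dots.
Horizontal edges: (rows + 1) * cols = 4 * 5 = 20
Vertical edges: rows * (cols + 1) = 3 * 6 = 18
Total edges: 20 + 18 = 38
Edges drawn: 21
Remaining: 38 - 21 = 17

17


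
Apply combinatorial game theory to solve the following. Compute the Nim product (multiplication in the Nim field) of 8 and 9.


Nim multiplication is bilinear over XOR: (u XOR v) * w = (u*w) XOR (v*w).
So we split each operand into its bit components and XOR the pairwise Nim products.
8 = 8 (as XOR of powers of 2).
9 = 1 + 8 (as XOR of powers of 2).
Using the standard Nim-product table on single bits:
  2*2 = 3,   2*4 = 8,   2*8 = 12,
  4*4 = 6,   4*8 = 11,  8*8 = 13,
and  1*x = x (identity), k*l = l*k (commutative).
Pairwise Nim products:
  8 * 1 = 8
  8 * 8 = 13
XOR them: 8 XOR 13 = 5.
Result: 8 * 9 = 5 (in Nim).

5


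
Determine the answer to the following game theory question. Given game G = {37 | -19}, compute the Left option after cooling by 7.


Original game: {37 | -19} (a switch {a | b} with a > b).
Cooling by t (for t below the temperature (a - b)/2 = 28) taxes each move by t: {a | b} cooled by t is {a - t | b + t}.
Cooling amount: t = 7
Cooled Left option: 37 - 7 = 30
Cooled Right option: -19 + 7 = -12
Cooled game: {30 | -12}
Left option = 30

30


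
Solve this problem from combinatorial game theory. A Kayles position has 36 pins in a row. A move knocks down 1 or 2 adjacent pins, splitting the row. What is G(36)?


Kayles: a move removes 1 or 2 adjacent pins from a contiguous row.
Removing pins from a row of k leaves two independent rows (a, b) with a + b = k - 1 (one pin) or a + b = k - 2 (two pins); an end removal gives a = 0.
By Sprague-Grundy, G(k) = mex{ G(a) XOR G(b) } over all these splits. G(0) = 0.
G(1): splits (0,0):0^0=0 -> mex({0}) = 1
G(2): splits (0,1):0^1=1 (0,0):0^0=0 -> mex({0, 1}) = 2
G(3): splits (0,2):0^2=2 (1,1):1^1=0 (0,1):0^1=1 -> mex({0, 1, 2}) = 3
G(4): splits (0,3):0^3=3 (1,2):1^2=3 (0,2):0^2=2 (1,1):1^1=0 -> mex({0, 2, 3}) = 1
G(5): splits (0,4):0^1=1 (1,3):1^3=2 (2,2):2^2=0 (0,3):0^3=3 (1,2):1^2=3 -> mex({0, 1, 2, 3}) = 4
G(6) = mex({0, 1, 2, 4}) = 3
G(7) = mex({0, 1, 3, 4, 5}) = 2
G(8) = mex({0, 2, 3, 5, 6}) = 1
G(9) = mex({0, 1, 2, 3, 6, 7}) = 4
G(10) = mex({0, 1, 3, 4, 5, 7}) = 2
G(11) = mex({0, 1, 2, 3, 4, 5}) = 6
G(12) = mex({0, 1, 2, 3, 5, 6, 7}) = 4
G(13) = mex({0, 2, 3, 4, 6, 7}) = 1
G(14) = mex({0, 1, 4, 5, 6, 7}) = 2
G(15) = mex({0, 1, 2, 3, 4, 5, 6}) = 7
G(16) = mex({0, 2, 3, 5, 6, 7}) = 1
G(17) = mex({0, 1, 2, 3, 5, 6, 7}) = 4
G(18) = mex({0, 1, 2, 4, 5, 6}) = 3
G(19) = mex({0, 1, 3, 4, 5, 7}) = 2
G(20) = mex({0, 2, 3, 4, 5, 6, 7}) = 1
G(21) = mex({0, 1, 2, 3, 5, 6, 7}) = 4
G(22) = mex({0, 1, 2, 3, 4, 5, 7}) = 6
G(23) = mex({0, 1, 2, 3, 4, 5, 6}) = 7
G(24) = mex({0, 1, 2, 3, 5, 6, 7}) = 4
G(25) = mex({0, 2, 3, 4, 6, 7}) = 1
G(26) = mex({0, 1, 3, 4, 5, 6, 7}) = 2
G(27) = mex({0, 1, 2, 3, 4, 5, 6, 7}) = 8
G(28) = mex({0, 1, 2, 3, 4, 6, 7, 8}) = 5
G(29) = mex({0, 1, 2, 3, 5, 6, 7, 8, 9}) = 4
G(30) = mex({0, 1, 2, 3, 4, 5, 6, 9, 10}) = 7
G(31) = mex({0, 1, 3, 4, 5, 7, 10, 11}) = 2
G(32) = mex({0, 2, 3, 4, 5, 6, 7, 9, 11}) = 1
G(33) = mex({0, 1, 2, 3, 4, 5, 6, 7, 9, 12}) = 8
G(34) = mex({0, 1, 2, 3, 4, 5, 7, 8, 11, 12}) = 6
G(35) = mex({0, 1, 2, 3, 4, 5, 6, 8, 9, 10, 11}) = 7
G(36) = mex({0, 1, 2, 3, 5, 6, 7, 9, 10}) = 4
Therefore G(36) = 4.

4
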